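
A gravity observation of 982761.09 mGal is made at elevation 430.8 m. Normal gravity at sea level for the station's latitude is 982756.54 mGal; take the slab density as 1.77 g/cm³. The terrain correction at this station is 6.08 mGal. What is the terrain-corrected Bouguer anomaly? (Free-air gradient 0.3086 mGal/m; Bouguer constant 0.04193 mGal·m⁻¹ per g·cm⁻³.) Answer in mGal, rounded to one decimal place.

Free-air correction = 0.3086 × 430.8 = 132.94 mGal
Free-air anomaly = 982761.09 − 982756.54 + (132.94) = 137.49 mGal
Bouguer slab correction = 0.04193 × 1.77 × 430.8 = 31.97 mGal
Simple Bouguer anomaly = 137.49 − (31.97) = 105.52 mGal
Complete Bouguer anomaly = 105.52 + 6.08 = 111.60 mGal

111.6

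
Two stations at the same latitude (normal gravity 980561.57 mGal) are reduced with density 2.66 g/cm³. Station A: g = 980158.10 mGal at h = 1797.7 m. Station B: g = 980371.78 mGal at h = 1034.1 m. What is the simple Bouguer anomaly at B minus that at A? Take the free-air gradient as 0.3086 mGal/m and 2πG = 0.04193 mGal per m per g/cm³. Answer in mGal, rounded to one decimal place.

Δg_SB(A) = 980158.10 − 980561.57 + 0.3086×1797.7 − 0.04193×2.66×1797.7 = -49.20 mGal
Δg_SB(B) = 980371.78 − 980561.57 + 0.3086×1034.1 − 0.04193×2.66×1034.1 = 14.00 mGal
Difference = 14.00 − (-49.20) = 63.20 mGal

63.2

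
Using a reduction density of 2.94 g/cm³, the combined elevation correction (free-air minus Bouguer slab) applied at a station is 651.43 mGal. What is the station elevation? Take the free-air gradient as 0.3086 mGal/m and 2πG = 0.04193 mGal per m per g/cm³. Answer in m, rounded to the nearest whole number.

Combined gradient = 0.3086 − 0.04193 × 2.94 = 0.1853258 mGal/m
h = 651.43 / 0.1853258 = 3515.05 m

3515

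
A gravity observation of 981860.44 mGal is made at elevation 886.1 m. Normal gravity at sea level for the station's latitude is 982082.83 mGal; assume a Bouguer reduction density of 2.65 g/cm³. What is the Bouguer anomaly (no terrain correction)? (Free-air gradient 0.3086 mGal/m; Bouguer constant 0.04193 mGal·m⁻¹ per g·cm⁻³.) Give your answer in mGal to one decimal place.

Free-air correction = 0.3086 × 886.1 = 273.45 mGal
Free-air anomaly = 981860.44 − 982082.83 + (273.45) = 51.06 mGal
Bouguer slab correction = 0.04193 × 2.65 × 886.1 = 98.46 mGal
Simple Bouguer anomaly = 51.06 − (98.46) = -47.40 mGal

-47.4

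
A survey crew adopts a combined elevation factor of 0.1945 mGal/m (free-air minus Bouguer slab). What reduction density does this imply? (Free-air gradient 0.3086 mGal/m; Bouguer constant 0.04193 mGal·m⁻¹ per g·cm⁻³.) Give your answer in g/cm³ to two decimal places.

0.1945 = 0.3086 − 0.04193 × ρ
ρ = (0.3086 − 0.1945) / 0.04193 = 2.72 g/cm³

2.72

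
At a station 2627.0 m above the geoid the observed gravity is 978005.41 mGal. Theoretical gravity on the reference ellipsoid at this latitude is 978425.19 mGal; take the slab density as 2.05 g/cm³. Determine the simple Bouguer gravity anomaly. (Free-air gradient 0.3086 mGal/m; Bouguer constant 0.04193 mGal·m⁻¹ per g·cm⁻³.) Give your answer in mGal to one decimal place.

Free-air correction = 0.3086 × 2627.0 = 810.69 mGal
Free-air anomaly = 978005.41 − 978425.19 + (810.69) = 390.91 mGal
Bouguer slab correction = 0.04193 × 2.05 × 2627.0 = 225.81 mGal
Simple Bouguer anomaly = 390.91 − (225.81) = 165.10 mGal

165.1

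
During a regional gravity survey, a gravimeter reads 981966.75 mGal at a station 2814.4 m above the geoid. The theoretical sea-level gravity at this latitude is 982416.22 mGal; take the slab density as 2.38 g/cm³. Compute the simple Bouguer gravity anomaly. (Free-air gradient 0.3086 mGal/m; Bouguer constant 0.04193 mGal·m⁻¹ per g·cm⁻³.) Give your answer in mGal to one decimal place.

138.2

Free-air correction = 0.3086 × 2814.4 = 868.52 mGal
Free-air anomaly = 981966.75 − 982416.22 + (868.52) = 419.05 mGal
Bouguer slab correction = 0.04193 × 2.38 × 2814.4 = 280.86 mGal
Simple Bouguer anomaly = 419.05 − (280.86) = 138.19 mGal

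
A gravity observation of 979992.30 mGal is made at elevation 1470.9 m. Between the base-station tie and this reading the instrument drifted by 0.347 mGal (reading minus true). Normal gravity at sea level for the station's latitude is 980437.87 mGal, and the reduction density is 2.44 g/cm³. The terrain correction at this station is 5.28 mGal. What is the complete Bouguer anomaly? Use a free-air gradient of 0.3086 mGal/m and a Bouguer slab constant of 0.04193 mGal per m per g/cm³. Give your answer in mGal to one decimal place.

-137.2

Drift-corrected reading = 979992.30 − (0.347) = 979991.953 mGal
Free-air correction = 0.3086 × 1470.9 = 453.92 mGal
Free-air anomaly = 979991.953 − 980437.87 + (453.92) = 8.003 mGal
Bouguer slab correction = 0.04193 × 2.44 × 1470.9 = 150.49 mGal
Simple Bouguer anomaly = 8.003 − (150.49) = -142.487 mGal
Complete Bouguer anomaly = -142.487 + 5.28 = -137.207 mGal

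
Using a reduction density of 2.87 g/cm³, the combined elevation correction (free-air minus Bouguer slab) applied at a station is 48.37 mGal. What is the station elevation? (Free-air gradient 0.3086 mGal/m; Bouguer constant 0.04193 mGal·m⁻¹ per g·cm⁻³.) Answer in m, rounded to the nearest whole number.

Combined gradient = 0.3086 − 0.04193 × 2.87 = 0.1882609 mGal/m
h = 48.37 / 0.1882609 = 256.93 m

257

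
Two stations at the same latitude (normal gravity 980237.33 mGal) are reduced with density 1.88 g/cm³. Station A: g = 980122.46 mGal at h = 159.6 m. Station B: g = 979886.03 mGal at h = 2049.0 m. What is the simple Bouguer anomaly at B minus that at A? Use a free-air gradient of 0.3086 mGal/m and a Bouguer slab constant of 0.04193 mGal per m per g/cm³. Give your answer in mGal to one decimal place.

197.7

Δg_SB(A) = 980122.46 − 980237.33 + 0.3086×159.6 − 0.04193×1.88×159.6 = -78.20 mGal
Δg_SB(B) = 979886.03 − 980237.33 + 0.3086×2049.0 − 0.04193×1.88×2049.0 = 119.50 mGal
Difference = 119.50 − (-78.20) = 197.70 mGal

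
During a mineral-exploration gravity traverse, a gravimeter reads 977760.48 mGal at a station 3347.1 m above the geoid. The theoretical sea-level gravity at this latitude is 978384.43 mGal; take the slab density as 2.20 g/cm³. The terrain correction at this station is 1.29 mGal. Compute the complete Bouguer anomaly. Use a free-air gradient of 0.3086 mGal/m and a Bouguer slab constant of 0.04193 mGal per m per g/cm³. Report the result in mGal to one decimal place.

101.5

Free-air correction = 0.3086 × 3347.1 = 1032.92 mGal
Free-air anomaly = 977760.48 − 978384.43 + (1032.92) = 408.97 mGal
Bouguer slab correction = 0.04193 × 2.20 × 3347.1 = 308.76 mGal
Simple Bouguer anomaly = 408.97 − (308.76) = 100.21 mGal
Complete Bouguer anomaly = 100.21 + 1.29 = 101.50 mGal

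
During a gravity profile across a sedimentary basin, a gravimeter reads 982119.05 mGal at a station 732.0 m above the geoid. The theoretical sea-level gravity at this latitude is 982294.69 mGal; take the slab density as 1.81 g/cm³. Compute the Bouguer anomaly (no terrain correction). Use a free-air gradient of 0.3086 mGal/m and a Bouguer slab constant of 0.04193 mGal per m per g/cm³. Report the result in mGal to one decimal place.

-5.3

Free-air correction = 0.3086 × 732.0 = 225.90 mGal
Free-air anomaly = 982119.05 − 982294.69 + (225.90) = 50.26 mGal
Bouguer slab correction = 0.04193 × 1.81 × 732.0 = 55.55 mGal
Simple Bouguer anomaly = 50.26 − (55.55) = -5.29 mGal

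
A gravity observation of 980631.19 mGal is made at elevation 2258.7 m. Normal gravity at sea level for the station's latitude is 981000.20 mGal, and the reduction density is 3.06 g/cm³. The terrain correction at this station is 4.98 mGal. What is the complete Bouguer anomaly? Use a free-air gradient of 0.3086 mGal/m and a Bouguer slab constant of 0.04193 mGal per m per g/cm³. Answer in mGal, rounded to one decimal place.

43.2

Free-air correction = 0.3086 × 2258.7 = 697.03 mGal
Free-air anomaly = 980631.19 − 981000.20 + (697.03) = 328.02 mGal
Bouguer slab correction = 0.04193 × 3.06 × 2258.7 = 289.80 mGal
Simple Bouguer anomaly = 328.02 − (289.80) = 38.22 mGal
Complete Bouguer anomaly = 38.22 + 4.98 = 43.20 mGal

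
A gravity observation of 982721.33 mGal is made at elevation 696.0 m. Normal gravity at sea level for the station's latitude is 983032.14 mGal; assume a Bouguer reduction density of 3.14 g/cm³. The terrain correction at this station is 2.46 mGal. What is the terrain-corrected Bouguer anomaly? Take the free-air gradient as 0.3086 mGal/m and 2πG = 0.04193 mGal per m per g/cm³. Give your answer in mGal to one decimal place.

-185.2

Free-air correction = 0.3086 × 696.0 = 214.79 mGal
Free-air anomaly = 982721.33 − 983032.14 + (214.79) = -96.02 mGal
Bouguer slab correction = 0.04193 × 3.14 × 696.0 = 91.64 mGal
Simple Bouguer anomaly = -96.02 − (91.64) = -187.66 mGal
Complete Bouguer anomaly = -187.66 + 2.46 = -185.20 mGal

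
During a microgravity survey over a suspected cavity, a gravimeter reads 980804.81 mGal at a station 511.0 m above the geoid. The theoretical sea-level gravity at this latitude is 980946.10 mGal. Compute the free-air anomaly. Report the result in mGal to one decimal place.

16.4

Free-air correction = 0.3086 × 511.0 = 157.69 mGal
Free-air anomaly = 980804.81 − 980946.10 + (157.69) = 16.40 mGal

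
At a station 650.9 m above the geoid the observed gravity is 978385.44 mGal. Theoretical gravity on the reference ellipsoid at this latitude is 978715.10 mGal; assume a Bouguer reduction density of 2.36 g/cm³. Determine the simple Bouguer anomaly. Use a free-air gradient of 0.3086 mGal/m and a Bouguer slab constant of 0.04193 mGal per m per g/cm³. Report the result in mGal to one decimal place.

-193.2

Free-air correction = 0.3086 × 650.9 = 200.87 mGal
Free-air anomaly = 978385.44 − 978715.10 + (200.87) = -128.79 mGal
Bouguer slab correction = 0.04193 × 2.36 × 650.9 = 64.41 mGal
Simple Bouguer anomaly = -128.79 − (64.41) = -193.20 mGal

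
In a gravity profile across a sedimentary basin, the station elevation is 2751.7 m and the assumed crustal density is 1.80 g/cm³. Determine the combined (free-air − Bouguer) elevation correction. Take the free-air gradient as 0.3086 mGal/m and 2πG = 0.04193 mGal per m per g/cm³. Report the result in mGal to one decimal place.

Combined gradient = 0.3086 − 0.04193 × 1.80 = 0.2331260 mGal/m
Combined elevation correction = 0.2331260 × 2751.7 = 641.5 mGal

641.5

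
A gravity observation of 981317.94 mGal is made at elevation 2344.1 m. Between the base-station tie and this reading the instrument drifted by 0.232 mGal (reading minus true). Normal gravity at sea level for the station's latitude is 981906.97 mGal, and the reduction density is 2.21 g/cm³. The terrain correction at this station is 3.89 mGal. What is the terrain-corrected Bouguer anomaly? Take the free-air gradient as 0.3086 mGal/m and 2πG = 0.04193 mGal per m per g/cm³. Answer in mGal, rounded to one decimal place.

Drift-corrected reading = 981317.94 − (0.232) = 981317.708 mGal
Free-air correction = 0.3086 × 2344.1 = 723.39 mGal
Free-air anomaly = 981317.708 − 981906.97 + (723.39) = 134.128 mGal
Bouguer slab correction = 0.04193 × 2.21 × 2344.1 = 217.22 mGal
Simple Bouguer anomaly = 134.128 − (217.22) = -83.092 mGal
Complete Bouguer anomaly = -83.092 + 3.89 = -79.202 mGal

-79.2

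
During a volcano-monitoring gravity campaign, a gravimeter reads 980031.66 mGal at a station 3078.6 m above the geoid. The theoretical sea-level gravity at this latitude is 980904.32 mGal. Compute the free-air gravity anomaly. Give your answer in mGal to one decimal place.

77.4

Free-air correction = 0.3086 × 3078.6 = 950.06 mGal
Free-air anomaly = 980031.66 − 980904.32 + (950.06) = 77.40 mGal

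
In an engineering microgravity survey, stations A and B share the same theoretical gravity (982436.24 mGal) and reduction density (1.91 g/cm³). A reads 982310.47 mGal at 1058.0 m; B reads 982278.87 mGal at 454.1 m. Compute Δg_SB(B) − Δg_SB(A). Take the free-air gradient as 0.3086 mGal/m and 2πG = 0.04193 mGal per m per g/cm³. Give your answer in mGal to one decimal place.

-169.6

Δg_SB(A) = 982310.47 − 982436.24 + 0.3086×1058.0 − 0.04193×1.91×1058.0 = 116.00 mGal
Δg_SB(B) = 982278.87 − 982436.24 + 0.3086×454.1 − 0.04193×1.91×454.1 = -53.60 mGal
Difference = -53.60 − (116.00) = -169.60 mGal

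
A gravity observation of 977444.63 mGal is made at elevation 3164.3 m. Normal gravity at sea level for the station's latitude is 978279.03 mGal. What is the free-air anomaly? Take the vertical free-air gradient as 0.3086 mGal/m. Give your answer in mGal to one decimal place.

142.1

Free-air correction = 0.3086 × 3164.3 = 976.50 mGal
Free-air anomaly = 977444.63 − 978279.03 + (976.50) = 142.10 mGal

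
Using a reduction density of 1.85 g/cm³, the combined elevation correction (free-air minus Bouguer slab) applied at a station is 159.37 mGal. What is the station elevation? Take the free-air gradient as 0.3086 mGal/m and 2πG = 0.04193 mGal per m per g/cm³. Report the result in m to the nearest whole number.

690

Combined gradient = 0.3086 − 0.04193 × 1.85 = 0.2310295 mGal/m
h = 159.37 / 0.2310295 = 689.83 m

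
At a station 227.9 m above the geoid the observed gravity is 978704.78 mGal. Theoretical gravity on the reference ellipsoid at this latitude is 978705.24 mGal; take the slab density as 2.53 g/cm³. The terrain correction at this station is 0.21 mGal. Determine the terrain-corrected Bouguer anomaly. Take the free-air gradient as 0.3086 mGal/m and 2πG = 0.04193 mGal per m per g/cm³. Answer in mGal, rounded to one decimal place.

Free-air correction = 0.3086 × 227.9 = 70.33 mGal
Free-air anomaly = 978704.78 − 978705.24 + (70.33) = 69.87 mGal
Bouguer slab correction = 0.04193 × 2.53 × 227.9 = 24.18 mGal
Simple Bouguer anomaly = 69.87 − (24.18) = 45.69 mGal
Complete Bouguer anomaly = 45.69 + 0.21 = 45.90 mGal

45.9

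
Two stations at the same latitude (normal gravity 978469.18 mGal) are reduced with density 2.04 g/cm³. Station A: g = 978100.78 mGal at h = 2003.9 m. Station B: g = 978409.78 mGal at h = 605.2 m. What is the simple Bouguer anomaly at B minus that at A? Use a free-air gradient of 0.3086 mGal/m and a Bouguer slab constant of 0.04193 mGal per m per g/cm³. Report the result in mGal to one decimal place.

Δg_SB(A) = 978100.78 − 978469.18 + 0.3086×2003.9 − 0.04193×2.04×2003.9 = 78.60 mGal
Δg_SB(B) = 978409.78 − 978469.18 + 0.3086×605.2 − 0.04193×2.04×605.2 = 75.60 mGal
Difference = 75.60 − (78.60) = -3.00 mGal

-3.0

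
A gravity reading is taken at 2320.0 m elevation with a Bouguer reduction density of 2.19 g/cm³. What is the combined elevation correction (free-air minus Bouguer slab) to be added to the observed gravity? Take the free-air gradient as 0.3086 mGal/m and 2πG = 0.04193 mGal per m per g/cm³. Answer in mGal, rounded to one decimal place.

Combined gradient = 0.3086 − 0.04193 × 2.19 = 0.2167733 mGal/m
Combined elevation correction = 0.2167733 × 2320.0 = 502.9 mGal

502.9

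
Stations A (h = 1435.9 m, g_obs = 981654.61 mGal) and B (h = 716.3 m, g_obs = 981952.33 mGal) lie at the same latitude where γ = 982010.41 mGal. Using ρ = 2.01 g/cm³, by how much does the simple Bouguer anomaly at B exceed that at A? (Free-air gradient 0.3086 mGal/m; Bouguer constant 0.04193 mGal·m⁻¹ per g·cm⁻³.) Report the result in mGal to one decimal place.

136.3

Δg_SB(A) = 981654.61 − 982010.41 + 0.3086×1435.9 − 0.04193×2.01×1435.9 = -33.70 mGal
Δg_SB(B) = 981952.33 − 982010.41 + 0.3086×716.3 − 0.04193×2.01×716.3 = 102.60 mGal
Difference = 102.60 − (-33.70) = 136.30 mGal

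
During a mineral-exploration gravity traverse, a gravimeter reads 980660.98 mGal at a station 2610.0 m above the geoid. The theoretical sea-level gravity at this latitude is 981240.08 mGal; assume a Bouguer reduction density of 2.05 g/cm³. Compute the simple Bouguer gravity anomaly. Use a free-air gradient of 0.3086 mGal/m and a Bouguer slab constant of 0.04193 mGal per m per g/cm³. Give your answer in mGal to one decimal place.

Free-air correction = 0.3086 × 2610.0 = 805.45 mGal
Free-air anomaly = 980660.98 − 981240.08 + (805.45) = 226.35 mGal
Bouguer slab correction = 0.04193 × 2.05 × 2610.0 = 224.35 mGal
Simple Bouguer anomaly = 226.35 − (224.35) = 2.00 mGal

2.0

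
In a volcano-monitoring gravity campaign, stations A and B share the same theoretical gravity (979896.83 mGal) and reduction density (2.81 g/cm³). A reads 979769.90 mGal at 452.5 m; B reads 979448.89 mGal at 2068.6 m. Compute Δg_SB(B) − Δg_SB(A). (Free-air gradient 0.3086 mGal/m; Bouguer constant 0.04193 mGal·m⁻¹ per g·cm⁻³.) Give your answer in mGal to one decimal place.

-12.7

Δg_SB(A) = 979769.90 − 979896.83 + 0.3086×452.5 − 0.04193×2.81×452.5 = -40.60 mGal
Δg_SB(B) = 979448.89 − 979896.83 + 0.3086×2068.6 − 0.04193×2.81×2068.6 = -53.30 mGal
Difference = -53.30 − (-40.60) = -12.70 mGal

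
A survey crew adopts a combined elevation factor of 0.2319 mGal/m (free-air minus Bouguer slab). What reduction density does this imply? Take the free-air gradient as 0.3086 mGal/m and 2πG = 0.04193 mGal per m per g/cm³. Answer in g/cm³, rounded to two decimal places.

0.2319 = 0.3086 − 0.04193 × ρ
ρ = (0.3086 − 0.2319) / 0.04193 = 1.83 g/cm³

1.83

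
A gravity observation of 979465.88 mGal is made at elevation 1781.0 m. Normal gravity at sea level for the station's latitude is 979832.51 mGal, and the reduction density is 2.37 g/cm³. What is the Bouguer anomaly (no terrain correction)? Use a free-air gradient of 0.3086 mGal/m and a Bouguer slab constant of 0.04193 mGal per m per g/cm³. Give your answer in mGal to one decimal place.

Free-air correction = 0.3086 × 1781.0 = 549.62 mGal
Free-air anomaly = 979465.88 − 979832.51 + (549.62) = 182.99 mGal
Bouguer slab correction = 0.04193 × 2.37 × 1781.0 = 176.99 mGal
Simple Bouguer anomaly = 182.99 − (176.99) = 6.00 mGal

6.0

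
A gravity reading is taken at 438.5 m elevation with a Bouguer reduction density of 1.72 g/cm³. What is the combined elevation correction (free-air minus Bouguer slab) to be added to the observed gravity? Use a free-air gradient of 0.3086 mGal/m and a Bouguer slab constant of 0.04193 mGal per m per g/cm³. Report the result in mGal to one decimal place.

Combined gradient = 0.3086 − 0.04193 × 1.72 = 0.2364804 mGal/m
Combined elevation correction = 0.2364804 × 438.5 = 103.7 mGal

103.7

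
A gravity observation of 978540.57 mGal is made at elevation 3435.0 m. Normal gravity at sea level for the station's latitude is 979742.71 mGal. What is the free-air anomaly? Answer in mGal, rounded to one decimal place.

Free-air correction = 0.3086 × 3435.0 = 1060.04 mGal
Free-air anomaly = 978540.57 − 979742.71 + (1060.04) = -142.10 mGal

-142.1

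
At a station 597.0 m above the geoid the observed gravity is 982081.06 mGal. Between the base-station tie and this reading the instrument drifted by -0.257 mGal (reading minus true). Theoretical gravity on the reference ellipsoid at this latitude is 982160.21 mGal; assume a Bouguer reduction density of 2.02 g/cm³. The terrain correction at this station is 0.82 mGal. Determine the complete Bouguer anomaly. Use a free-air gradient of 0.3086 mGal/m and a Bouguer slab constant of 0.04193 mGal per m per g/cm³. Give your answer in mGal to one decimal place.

Drift-corrected reading = 982081.06 − (-0.257) = 982081.317 mGal
Free-air correction = 0.3086 × 597.0 = 184.23 mGal
Free-air anomaly = 982081.317 − 982160.21 + (184.23) = 105.337 mGal
Bouguer slab correction = 0.04193 × 2.02 × 597.0 = 50.57 mGal
Simple Bouguer anomaly = 105.337 − (50.57) = 54.767 mGal
Complete Bouguer anomaly = 54.767 + 0.82 = 55.587 mGal

55.6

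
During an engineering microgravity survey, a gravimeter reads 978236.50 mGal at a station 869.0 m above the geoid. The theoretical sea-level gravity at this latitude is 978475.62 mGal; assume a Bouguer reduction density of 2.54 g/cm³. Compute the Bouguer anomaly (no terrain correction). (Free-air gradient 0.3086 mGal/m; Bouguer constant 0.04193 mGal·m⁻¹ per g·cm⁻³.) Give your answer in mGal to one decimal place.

Free-air correction = 0.3086 × 869.0 = 268.17 mGal
Free-air anomaly = 978236.50 − 978475.62 + (268.17) = 29.05 mGal
Bouguer slab correction = 0.04193 × 2.54 × 869.0 = 92.55 mGal
Simple Bouguer anomaly = 29.05 − (92.55) = -63.50 mGal

-63.5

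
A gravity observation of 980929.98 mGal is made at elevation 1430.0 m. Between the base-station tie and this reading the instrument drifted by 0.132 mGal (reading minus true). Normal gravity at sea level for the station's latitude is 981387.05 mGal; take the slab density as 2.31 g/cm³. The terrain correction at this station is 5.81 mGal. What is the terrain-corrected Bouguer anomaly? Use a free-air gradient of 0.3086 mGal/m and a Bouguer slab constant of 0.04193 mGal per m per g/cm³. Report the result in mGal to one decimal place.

Drift-corrected reading = 980929.98 − (0.132) = 980929.848 mGal
Free-air correction = 0.3086 × 1430.0 = 441.30 mGal
Free-air anomaly = 980929.848 − 981387.05 + (441.30) = -15.902 mGal
Bouguer slab correction = 0.04193 × 2.31 × 1430.0 = 138.51 mGal
Simple Bouguer anomaly = -15.902 − (138.51) = -154.412 mGal
Complete Bouguer anomaly = -154.412 + 5.81 = -148.602 mGal

-148.6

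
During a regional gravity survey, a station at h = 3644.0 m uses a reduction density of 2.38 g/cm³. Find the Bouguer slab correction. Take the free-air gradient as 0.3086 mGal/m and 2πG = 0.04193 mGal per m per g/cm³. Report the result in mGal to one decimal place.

Bouguer slab correction = 0.04193 × 2.38 × 3644.0 = 363.6 mGal

363.6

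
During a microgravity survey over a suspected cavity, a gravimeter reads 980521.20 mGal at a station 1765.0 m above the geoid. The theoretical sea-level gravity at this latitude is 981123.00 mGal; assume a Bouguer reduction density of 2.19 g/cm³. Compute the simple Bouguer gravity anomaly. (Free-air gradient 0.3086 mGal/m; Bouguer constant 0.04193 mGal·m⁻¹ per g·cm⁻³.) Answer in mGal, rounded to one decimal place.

Free-air correction = 0.3086 × 1765.0 = 544.68 mGal
Free-air anomaly = 980521.20 − 981123.00 + (544.68) = -57.12 mGal
Bouguer slab correction = 0.04193 × 2.19 × 1765.0 = 162.07 mGal
Simple Bouguer anomaly = -57.12 − (162.07) = -219.19 mGal

-219.2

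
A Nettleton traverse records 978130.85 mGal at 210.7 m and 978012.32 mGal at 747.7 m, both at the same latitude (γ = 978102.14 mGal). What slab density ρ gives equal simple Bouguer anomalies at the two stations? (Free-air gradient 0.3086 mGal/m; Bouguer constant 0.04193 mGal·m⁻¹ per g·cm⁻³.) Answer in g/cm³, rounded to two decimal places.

Δg_obs = 978012.32 − 978130.85 = -118.53 mGal over Δh = 747.7 − 210.7 = 537.0 m
Equal Bouguer anomalies ⇒ Δg_obs + (0.3086 − 0.04193ρ)·Δh = 0
0.3086 − 0.04193ρ = −Δg_obs/Δh = 0.22073
ρ = (0.3086 − 0.22073) / 0.04193 = 2.10 g/cm³

2.10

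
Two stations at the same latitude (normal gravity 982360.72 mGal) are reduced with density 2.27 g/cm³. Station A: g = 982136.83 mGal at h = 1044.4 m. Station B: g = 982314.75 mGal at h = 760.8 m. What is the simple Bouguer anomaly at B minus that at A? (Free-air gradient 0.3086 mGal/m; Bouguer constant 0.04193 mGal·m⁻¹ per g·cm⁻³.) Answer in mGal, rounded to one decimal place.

Δg_SB(A) = 982136.83 − 982360.72 + 0.3086×1044.4 − 0.04193×2.27×1044.4 = -1.00 mGal
Δg_SB(B) = 982314.75 − 982360.72 + 0.3086×760.8 − 0.04193×2.27×760.8 = 116.40 mGal
Difference = 116.40 − (-1.00) = 117.40 mGal

117.4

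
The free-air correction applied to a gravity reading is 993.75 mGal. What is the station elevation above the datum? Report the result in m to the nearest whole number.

3220

h = 993.75 / 0.3086 = 3220.19 m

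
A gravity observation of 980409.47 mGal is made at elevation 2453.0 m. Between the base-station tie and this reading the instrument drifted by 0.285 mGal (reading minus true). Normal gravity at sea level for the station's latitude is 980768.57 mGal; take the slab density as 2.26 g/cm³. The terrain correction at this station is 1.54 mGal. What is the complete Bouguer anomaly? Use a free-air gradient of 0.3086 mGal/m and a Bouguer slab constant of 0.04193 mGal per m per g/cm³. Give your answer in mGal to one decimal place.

Drift-corrected reading = 980409.47 − (0.285) = 980409.185 mGal
Free-air correction = 0.3086 × 2453.0 = 757.00 mGal
Free-air anomaly = 980409.185 − 980768.57 + (757.00) = 397.615 mGal
Bouguer slab correction = 0.04193 × 2.26 × 2453.0 = 232.45 mGal
Simple Bouguer anomaly = 397.615 − (232.45) = 165.165 mGal
Complete Bouguer anomaly = 165.165 + 1.54 = 166.705 mGal

166.7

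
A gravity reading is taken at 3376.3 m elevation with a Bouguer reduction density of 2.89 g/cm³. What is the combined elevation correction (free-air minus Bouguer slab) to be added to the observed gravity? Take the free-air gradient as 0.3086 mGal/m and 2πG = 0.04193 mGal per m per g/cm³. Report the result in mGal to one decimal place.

632.8

Combined gradient = 0.3086 − 0.04193 × 2.89 = 0.1874223 mGal/m
Combined elevation correction = 0.1874223 × 3376.3 = 632.8 mGal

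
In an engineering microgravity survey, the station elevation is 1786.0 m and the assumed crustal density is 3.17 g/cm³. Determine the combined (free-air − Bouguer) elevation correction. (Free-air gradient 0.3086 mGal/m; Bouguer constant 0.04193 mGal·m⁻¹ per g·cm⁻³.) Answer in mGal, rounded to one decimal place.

Combined gradient = 0.3086 − 0.04193 × 3.17 = 0.1756819 mGal/m
Combined elevation correction = 0.1756819 × 1786.0 = 313.8 mGal

313.8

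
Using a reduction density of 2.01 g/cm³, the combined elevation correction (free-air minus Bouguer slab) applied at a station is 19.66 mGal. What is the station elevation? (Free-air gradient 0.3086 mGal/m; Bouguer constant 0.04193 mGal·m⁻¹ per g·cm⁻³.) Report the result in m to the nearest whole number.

Combined gradient = 0.3086 − 0.04193 × 2.01 = 0.2243207 mGal/m
h = 19.66 / 0.2243207 = 87.64 m

88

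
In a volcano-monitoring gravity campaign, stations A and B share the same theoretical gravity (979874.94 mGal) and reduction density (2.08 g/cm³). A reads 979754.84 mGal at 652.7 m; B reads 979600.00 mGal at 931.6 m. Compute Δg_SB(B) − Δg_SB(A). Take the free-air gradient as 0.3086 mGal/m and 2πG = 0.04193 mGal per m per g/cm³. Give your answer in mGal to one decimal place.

Δg_SB(A) = 979754.84 − 979874.94 + 0.3086×652.7 − 0.04193×2.08×652.7 = 24.40 mGal
Δg_SB(B) = 979600.00 − 979874.94 + 0.3086×931.6 − 0.04193×2.08×931.6 = -68.70 mGal
Difference = -68.70 − (24.40) = -93.10 mGal

-93.1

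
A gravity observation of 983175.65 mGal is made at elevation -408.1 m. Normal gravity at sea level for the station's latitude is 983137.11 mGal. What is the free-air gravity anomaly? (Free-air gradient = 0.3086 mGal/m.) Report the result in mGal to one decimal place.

-87.4

Free-air correction = 0.3086 × -408.1 = -125.94 mGal
Free-air anomaly = 983175.65 − 983137.11 + (-125.94) = -87.40 mGal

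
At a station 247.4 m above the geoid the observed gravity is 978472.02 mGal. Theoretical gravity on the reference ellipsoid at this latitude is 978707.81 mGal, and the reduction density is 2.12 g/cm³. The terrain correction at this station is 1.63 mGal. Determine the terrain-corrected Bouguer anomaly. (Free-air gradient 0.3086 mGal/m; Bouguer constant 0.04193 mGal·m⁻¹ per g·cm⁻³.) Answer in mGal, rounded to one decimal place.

-179.8

Free-air correction = 0.3086 × 247.4 = 76.35 mGal
Free-air anomaly = 978472.02 − 978707.81 + (76.35) = -159.44 mGal
Bouguer slab correction = 0.04193 × 2.12 × 247.4 = 21.99 mGal
Simple Bouguer anomaly = -159.44 − (21.99) = -181.43 mGal
Complete Bouguer anomaly = -181.43 + 1.63 = -179.80 mGal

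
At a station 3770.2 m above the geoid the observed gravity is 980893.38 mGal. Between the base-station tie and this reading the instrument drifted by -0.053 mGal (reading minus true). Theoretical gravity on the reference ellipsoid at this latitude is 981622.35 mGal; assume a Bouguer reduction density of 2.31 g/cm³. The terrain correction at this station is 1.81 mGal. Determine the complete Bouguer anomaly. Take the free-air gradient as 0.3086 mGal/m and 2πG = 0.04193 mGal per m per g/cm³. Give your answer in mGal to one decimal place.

71.2

Drift-corrected reading = 980893.38 − (-0.053) = 980893.433 mGal
Free-air correction = 0.3086 × 3770.2 = 1163.48 mGal
Free-air anomaly = 980893.433 − 981622.35 + (1163.48) = 434.563 mGal
Bouguer slab correction = 0.04193 × 2.31 × 3770.2 = 365.18 mGal
Simple Bouguer anomaly = 434.563 − (365.18) = 69.383 mGal
Complete Bouguer anomaly = 69.383 + 1.81 = 71.193 mGal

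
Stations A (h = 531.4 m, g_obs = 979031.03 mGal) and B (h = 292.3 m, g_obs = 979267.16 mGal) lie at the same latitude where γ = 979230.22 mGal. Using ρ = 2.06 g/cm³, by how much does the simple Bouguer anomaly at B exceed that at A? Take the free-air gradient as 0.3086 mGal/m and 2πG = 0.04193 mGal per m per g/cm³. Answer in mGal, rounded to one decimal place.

Δg_SB(A) = 979031.03 − 979230.22 + 0.3086×531.4 − 0.04193×2.06×531.4 = -81.10 mGal
Δg_SB(B) = 979267.16 − 979230.22 + 0.3086×292.3 − 0.04193×2.06×292.3 = 101.90 mGal
Difference = 101.90 − (-81.10) = 183.00 mGal

183.0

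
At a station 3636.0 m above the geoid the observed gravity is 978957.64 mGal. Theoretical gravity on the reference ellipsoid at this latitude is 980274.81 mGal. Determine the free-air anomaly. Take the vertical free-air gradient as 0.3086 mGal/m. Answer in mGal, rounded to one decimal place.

-195.1

Free-air correction = 0.3086 × 3636.0 = 1122.07 mGal
Free-air anomaly = 978957.64 − 980274.81 + (1122.07) = -195.10 mGal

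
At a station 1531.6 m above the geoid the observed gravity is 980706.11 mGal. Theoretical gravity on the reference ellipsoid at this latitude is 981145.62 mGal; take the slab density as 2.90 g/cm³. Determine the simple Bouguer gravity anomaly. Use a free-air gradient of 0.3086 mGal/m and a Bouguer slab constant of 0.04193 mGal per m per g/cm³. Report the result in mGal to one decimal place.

-153.1

Free-air correction = 0.3086 × 1531.6 = 472.65 mGal
Free-air anomaly = 980706.11 − 981145.62 + (472.65) = 33.14 mGal
Bouguer slab correction = 0.04193 × 2.90 × 1531.6 = 186.24 mGal
Simple Bouguer anomaly = 33.14 − (186.24) = -153.10 mGal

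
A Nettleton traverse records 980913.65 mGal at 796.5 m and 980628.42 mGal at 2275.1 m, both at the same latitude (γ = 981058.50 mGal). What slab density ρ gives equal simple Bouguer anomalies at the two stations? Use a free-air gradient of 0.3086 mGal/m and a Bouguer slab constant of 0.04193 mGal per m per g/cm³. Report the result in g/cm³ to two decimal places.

Δg_obs = 980628.42 − 980913.65 = -285.23 mGal over Δh = 2275.1 − 796.5 = 1478.6 m
Equal Bouguer anomalies ⇒ Δg_obs + (0.3086 − 0.04193ρ)·Δh = 0
0.3086 − 0.04193ρ = −Δg_obs/Δh = 0.19291
ρ = (0.3086 − 0.19291) / 0.04193 = 2.76 g/cm³

2.76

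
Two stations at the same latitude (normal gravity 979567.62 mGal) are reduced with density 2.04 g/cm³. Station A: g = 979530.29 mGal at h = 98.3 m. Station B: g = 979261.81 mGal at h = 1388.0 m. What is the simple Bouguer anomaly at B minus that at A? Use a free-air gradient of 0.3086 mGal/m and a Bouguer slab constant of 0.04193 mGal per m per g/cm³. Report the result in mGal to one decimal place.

Δg_SB(A) = 979530.29 − 979567.62 + 0.3086×98.3 − 0.04193×2.04×98.3 = -15.40 mGal
Δg_SB(B) = 979261.81 − 979567.62 + 0.3086×1388.0 − 0.04193×2.04×1388.0 = 3.80 mGal
Difference = 3.80 − (-15.40) = 19.20 mGal

19.2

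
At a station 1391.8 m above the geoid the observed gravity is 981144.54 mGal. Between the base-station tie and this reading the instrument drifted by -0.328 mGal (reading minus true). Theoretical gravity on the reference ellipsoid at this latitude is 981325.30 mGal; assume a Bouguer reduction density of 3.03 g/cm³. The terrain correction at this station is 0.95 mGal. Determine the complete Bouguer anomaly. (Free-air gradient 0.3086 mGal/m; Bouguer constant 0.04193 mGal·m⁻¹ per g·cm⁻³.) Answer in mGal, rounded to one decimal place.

Drift-corrected reading = 981144.54 − (-0.328) = 981144.868 mGal
Free-air correction = 0.3086 × 1391.8 = 429.51 mGal
Free-air anomaly = 981144.868 − 981325.30 + (429.51) = 249.078 mGal
Bouguer slab correction = 0.04193 × 3.03 × 1391.8 = 176.83 mGal
Simple Bouguer anomaly = 249.078 − (176.83) = 72.248 mGal
Complete Bouguer anomaly = 72.248 + 0.95 = 73.198 mGal

73.2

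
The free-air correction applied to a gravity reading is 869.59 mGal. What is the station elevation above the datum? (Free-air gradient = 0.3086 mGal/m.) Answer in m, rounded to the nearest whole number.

h = 869.59 / 0.3086 = 2817.85 m

2818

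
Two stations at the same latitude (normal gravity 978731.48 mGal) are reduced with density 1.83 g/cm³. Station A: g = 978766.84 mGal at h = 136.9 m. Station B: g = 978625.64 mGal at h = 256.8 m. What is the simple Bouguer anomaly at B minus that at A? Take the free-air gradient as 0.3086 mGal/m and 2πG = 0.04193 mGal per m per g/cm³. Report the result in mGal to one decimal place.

Δg_SB(A) = 978766.84 − 978731.48 + 0.3086×136.9 − 0.04193×1.83×136.9 = 67.10 mGal
Δg_SB(B) = 978625.64 − 978731.48 + 0.3086×256.8 − 0.04193×1.83×256.8 = -46.30 mGal
Difference = -46.30 − (67.10) = -113.40 mGal

-113.4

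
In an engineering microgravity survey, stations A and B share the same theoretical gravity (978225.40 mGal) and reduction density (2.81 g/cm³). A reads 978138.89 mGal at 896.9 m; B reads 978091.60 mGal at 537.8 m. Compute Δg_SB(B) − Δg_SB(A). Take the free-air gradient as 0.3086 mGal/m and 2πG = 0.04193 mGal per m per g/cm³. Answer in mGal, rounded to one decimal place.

Δg_SB(A) = 978138.89 − 978225.40 + 0.3086×896.9 − 0.04193×2.81×896.9 = 84.60 mGal
Δg_SB(B) = 978091.60 − 978225.40 + 0.3086×537.8 − 0.04193×2.81×537.8 = -31.20 mGal
Difference = -31.20 − (84.60) = -115.80 mGal

-115.8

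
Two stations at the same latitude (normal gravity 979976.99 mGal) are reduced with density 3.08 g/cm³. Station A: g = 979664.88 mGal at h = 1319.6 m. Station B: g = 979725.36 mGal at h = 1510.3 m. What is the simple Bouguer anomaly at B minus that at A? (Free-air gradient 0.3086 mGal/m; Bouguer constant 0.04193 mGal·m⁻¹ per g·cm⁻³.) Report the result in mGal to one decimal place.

94.7

Δg_SB(A) = 979664.88 − 979976.99 + 0.3086×1319.6 − 0.04193×3.08×1319.6 = -75.30 mGal
Δg_SB(B) = 979725.36 − 979976.99 + 0.3086×1510.3 − 0.04193×3.08×1510.3 = 19.40 mGal
Difference = 19.40 − (-75.30) = 94.70 mGal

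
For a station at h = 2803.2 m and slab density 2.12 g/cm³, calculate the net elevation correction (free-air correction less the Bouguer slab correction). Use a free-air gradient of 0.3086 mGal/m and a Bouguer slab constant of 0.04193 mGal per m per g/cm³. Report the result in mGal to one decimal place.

Combined gradient = 0.3086 − 0.04193 × 2.12 = 0.2197084 mGal/m
Combined elevation correction = 0.2197084 × 2803.2 = 615.9 mGal

615.9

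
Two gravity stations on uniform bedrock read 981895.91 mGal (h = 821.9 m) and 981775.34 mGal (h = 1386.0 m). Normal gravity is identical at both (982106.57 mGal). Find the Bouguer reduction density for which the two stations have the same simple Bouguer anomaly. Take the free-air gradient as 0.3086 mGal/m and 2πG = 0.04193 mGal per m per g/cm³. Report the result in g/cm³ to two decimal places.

2.26

Δg_obs = 981775.34 − 981895.91 = -120.57 mGal over Δh = 1386.0 − 821.9 = 564.1 m
Equal Bouguer anomalies ⇒ Δg_obs + (0.3086 − 0.04193ρ)·Δh = 0
0.3086 − 0.04193ρ = −Δg_obs/Δh = 0.21374
ρ = (0.3086 − 0.21374) / 0.04193 = 2.26 g/cm³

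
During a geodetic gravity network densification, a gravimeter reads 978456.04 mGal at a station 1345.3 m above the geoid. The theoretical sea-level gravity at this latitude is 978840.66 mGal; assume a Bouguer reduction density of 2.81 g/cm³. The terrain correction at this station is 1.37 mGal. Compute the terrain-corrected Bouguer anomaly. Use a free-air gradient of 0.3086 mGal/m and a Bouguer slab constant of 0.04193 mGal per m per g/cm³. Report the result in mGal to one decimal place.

Free-air correction = 0.3086 × 1345.3 = 415.16 mGal
Free-air anomaly = 978456.04 − 978840.66 + (415.16) = 30.54 mGal
Bouguer slab correction = 0.04193 × 2.81 × 1345.3 = 158.51 mGal
Simple Bouguer anomaly = 30.54 − (158.51) = -127.97 mGal
Complete Bouguer anomaly = -127.97 + 1.37 = -126.60 mGal

-126.6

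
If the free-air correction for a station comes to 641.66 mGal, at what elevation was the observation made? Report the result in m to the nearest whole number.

2079

h = 641.66 / 0.3086 = 2079.26 m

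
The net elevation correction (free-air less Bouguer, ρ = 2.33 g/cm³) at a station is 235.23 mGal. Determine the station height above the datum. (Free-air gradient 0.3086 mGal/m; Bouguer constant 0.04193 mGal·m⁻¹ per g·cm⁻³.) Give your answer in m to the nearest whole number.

1115

Combined gradient = 0.3086 − 0.04193 × 2.33 = 0.2109031 mGal/m
h = 235.23 / 0.2109031 = 1115.35 m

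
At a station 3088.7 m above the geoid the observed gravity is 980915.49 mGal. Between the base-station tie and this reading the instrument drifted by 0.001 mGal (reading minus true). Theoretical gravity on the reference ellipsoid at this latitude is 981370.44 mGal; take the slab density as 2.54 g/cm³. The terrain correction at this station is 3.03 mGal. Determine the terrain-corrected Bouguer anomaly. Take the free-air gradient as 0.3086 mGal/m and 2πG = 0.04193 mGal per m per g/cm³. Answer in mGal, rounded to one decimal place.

Drift-corrected reading = 980915.49 − (0.001) = 980915.489 mGal
Free-air correction = 0.3086 × 3088.7 = 953.17 mGal
Free-air anomaly = 980915.489 − 981370.44 + (953.17) = 498.219 mGal
Bouguer slab correction = 0.04193 × 2.54 × 3088.7 = 328.95 mGal
Simple Bouguer anomaly = 498.219 − (328.95) = 169.269 mGal
Complete Bouguer anomaly = 169.269 + 3.03 = 172.299 mGal

172.3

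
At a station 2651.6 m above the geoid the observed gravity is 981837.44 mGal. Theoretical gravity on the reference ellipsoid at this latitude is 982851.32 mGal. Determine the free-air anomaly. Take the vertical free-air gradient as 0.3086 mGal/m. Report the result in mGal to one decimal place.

Free-air correction = 0.3086 × 2651.6 = 818.28 mGal
Free-air anomaly = 981837.44 − 982851.32 + (818.28) = -195.60 mGal

-195.6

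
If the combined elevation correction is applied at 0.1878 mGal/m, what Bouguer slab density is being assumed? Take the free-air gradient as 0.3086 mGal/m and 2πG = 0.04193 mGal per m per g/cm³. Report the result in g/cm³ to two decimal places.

0.1878 = 0.3086 − 0.04193 × ρ
ρ = (0.3086 − 0.1878) / 0.04193 = 2.88 g/cm³

2.88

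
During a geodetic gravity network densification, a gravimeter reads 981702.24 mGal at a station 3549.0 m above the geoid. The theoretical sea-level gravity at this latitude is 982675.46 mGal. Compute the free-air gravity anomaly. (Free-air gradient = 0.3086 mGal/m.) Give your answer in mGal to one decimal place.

122.0

Free-air correction = 0.3086 × 3549.0 = 1095.22 mGal
Free-air anomaly = 981702.24 − 982675.46 + (1095.22) = 122.00 mGal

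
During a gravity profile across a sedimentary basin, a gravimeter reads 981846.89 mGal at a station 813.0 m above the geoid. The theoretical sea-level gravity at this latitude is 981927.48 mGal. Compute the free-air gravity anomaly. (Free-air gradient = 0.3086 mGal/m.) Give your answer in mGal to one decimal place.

Free-air correction = 0.3086 × 813.0 = 250.89 mGal
Free-air anomaly = 981846.89 − 981927.48 + (250.89) = 170.30 mGal

170.3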